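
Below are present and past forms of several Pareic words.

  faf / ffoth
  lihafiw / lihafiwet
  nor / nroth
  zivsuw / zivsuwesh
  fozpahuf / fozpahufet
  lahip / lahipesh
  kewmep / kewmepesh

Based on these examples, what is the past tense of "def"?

dfoth

zivsuw and lihafiw both end in -w yet inflect differently (zivsuwesh, lihafiwet), so the final letter is not what conditions the rule; the number of vowels is.
"def" has 1 vowel. The stems with 1 vowel (faf → ffoth, nor → nroth) delete the last vowel and add -oth.
The other patterns: stems with 2 vowels add -esh; stems with 3 vowels add -et.
So def → dfoth.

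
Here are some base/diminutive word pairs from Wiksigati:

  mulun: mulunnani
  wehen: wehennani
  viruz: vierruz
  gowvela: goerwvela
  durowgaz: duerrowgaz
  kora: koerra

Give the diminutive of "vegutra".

mulun and viruz both have last vowel 'u' yet inflect differently (mulunnani, vierruz), so the last vowel is not what conditions the rule; the final letter is.
"vegutra" ends in -a. The stems ending in -a (gowvela → goerwvela, kora → koerra) insert -er- after the first vowel.
So vegutra → veergutra.

veergutra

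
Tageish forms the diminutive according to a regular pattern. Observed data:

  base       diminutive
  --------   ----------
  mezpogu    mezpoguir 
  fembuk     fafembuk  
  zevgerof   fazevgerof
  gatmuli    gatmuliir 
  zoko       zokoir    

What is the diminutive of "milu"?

"milu" ends in a vowel. The stems ending in a vowel (zoko → zokoir, gatmuli → gatmuliir, mezpogu → mezpoguir) add -ir.
So milu → miluir.

miluir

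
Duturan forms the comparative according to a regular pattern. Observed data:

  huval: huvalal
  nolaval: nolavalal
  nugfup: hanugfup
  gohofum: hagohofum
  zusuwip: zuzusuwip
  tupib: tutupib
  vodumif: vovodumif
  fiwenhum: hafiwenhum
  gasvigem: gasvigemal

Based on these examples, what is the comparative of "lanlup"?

halanlup

zusuwip and nugfup both end in -p yet inflect differently (zuzusuwip, hanugfup), so the final letter is not what conditions the rule; the last vowel is.
"lanlup" has last vowel 'u'. The stems whose last vowel is 'u' (gohofum → hagohofum, fiwenhum → hafiwenhum, nugfup → hanugfup) add the prefix ha-.
So lanlup → halanlup.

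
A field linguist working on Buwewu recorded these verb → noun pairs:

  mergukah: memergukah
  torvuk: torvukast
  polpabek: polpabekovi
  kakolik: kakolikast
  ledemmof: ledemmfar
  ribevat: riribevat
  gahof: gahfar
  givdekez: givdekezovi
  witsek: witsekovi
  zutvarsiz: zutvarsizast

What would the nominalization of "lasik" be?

lasikast

polpabek and torvuk both end in -k yet inflect differently (polpabekovi, torvukast), so the final letter is not what conditions the rule; the last vowel is.
"lasik" has last vowel 'i'. The stems whose last vowel is 'i' (zutvarsiz → zutvarsizast, kakolik → kakolikast) add -ast.
The other patterns: stems whose last vowel is 'e' add -ovi; stems whose last vowel is 'a' repeat the first consonant+vowel as a prefix; stems whose last vowel is 'o' delete the last vowel and add -ar.
So lasik → lasikast.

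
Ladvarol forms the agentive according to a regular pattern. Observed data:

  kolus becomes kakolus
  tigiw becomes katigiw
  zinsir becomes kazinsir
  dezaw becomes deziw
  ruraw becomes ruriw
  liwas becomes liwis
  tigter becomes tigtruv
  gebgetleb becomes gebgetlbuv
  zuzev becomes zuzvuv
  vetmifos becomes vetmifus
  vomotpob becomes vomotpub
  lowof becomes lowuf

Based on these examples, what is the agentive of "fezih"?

"fezih" has last vowel 'i'. The stems whose last vowel is 'i' (tigiw → katigiw, zinsir → kazinsir) add the prefix ka-.
So fezih → kafezih.

kafezih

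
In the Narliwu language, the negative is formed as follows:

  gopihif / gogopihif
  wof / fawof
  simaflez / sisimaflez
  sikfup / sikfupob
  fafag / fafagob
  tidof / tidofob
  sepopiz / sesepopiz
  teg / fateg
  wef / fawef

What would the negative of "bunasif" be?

bubunasif

teg and fafag both end in -g yet inflect differently (fateg, fafagob), so the final letter is not what conditions the rule; the number of vowels is.
"bunasif" has 3 vowels. The stems with 3 vowels (sepopiz → sesepopiz, simaflez → sisimaflez, gopihif → gogopihif) repeat the first consonant+vowel as a prefix.
So bunasif → bubunasif.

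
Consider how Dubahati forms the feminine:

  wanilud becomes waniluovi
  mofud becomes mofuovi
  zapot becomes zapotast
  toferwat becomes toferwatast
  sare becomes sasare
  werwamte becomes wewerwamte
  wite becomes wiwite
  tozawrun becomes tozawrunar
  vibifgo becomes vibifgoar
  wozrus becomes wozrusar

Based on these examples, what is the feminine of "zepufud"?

"zepufud" ends in -d. The stems ending in -d (wanilud → waniluovi, mofud → mofuovi) drop the final letter and add -ovi.
So zepufud → zepufuovi.

zepufuovi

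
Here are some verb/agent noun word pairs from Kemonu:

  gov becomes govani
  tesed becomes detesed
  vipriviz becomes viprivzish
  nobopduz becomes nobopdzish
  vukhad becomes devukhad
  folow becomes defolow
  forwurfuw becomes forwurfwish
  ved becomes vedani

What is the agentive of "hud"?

ved and tesed both end in -d yet inflect differently (vedani, detesed), so the final letter is not what conditions the rule; the number of vowels is.
"hud" has 1 vowel. The stems with 1 vowel (ved → vedani, gov → govani) add -ani.
The other patterns: stems with 2 vowels add the prefix de-; stems with 3 vowels delete the last vowel and add -ish.
So hud → hudani.

hudani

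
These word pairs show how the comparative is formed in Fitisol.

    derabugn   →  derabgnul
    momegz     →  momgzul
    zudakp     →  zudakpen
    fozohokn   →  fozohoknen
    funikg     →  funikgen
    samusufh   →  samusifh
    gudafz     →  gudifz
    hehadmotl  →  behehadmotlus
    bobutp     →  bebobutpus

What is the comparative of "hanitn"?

derabugn and fozohokn both end in -n yet inflect differently (derabgnul, fozohoknen), so the final letter is not what conditions the rule; the second-to-last letter is.
"hanitn" has second-to-last letter 't'. The stems whose second-to-last letter is 't' (hehadmotl → behehadmotlus, bobutp → bebobutpus) add be- … -us around the stem.
So hanitn → behanitnus.

behanitnus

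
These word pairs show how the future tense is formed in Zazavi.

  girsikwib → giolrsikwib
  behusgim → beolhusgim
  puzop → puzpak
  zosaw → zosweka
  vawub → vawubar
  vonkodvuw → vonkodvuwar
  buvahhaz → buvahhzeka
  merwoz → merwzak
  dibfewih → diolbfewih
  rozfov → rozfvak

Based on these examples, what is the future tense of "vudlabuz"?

"vudlabuz" has last vowel 'u'. The stems whose last vowel is 'u' (vawub → vawubar, vonkodvuw → vonkodvuwar) add -ar.
The other patterns: stems whose last vowel is 'i' insert -ol- after the first vowel; stems whose last vowel is 'a' delete the last vowel and add -eka; stems whose last vowel is 'o' delete the last vowel and add -ak.
So vudlabuz → vudlabuzar.

vudlabuzar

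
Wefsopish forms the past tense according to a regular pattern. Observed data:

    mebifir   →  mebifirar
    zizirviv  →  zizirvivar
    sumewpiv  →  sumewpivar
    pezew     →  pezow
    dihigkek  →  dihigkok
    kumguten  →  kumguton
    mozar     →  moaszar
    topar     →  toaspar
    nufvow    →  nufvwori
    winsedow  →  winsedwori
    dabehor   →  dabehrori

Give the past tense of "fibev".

fibov

mebifir and mozar both end in -r yet inflect differently (mebifirar, moaszar), so the final letter is not what conditions the rule; the last vowel is.
"fibev" has last vowel 'e'. The stems whose last vowel is 'e' (pezew → pezow, dihigkek → dihigkok, kumguten → kumguton) change the last vowel to 'o'.
So fibev → fibov.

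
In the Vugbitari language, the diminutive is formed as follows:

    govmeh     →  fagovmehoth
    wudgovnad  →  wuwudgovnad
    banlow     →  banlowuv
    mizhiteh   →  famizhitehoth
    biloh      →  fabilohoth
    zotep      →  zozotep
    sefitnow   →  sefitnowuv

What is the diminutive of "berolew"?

"berolew" ends in -w. The stems ending in -w (sefitnow → sefitnowuv, banlow → banlowuv) add -uv.
So berolew → berolewuv.

berolewuv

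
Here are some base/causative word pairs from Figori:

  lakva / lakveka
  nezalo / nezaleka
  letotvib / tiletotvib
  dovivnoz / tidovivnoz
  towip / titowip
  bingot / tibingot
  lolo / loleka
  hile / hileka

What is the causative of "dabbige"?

dabbigeka

"dabbige" ends in a vowel. The stems ending in a vowel (nezalo → nezaleka, hile → hileka, lolo → loleka) drop the final letter and add -eka.
The other pattern: stems ending in a consonant add the prefix ti-.
So dabbige → dabbigeka.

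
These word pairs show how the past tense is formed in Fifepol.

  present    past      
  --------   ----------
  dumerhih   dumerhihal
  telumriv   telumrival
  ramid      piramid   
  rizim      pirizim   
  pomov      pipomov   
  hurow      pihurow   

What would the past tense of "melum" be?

telumriv and pomov both end in -v yet inflect differently (telumrival, pipomov), so the final letter is not what conditions the rule; the number of vowels is.
"melum" has 2 vowels. The stems with 2 vowels (ramid → piramid, rizim → pirizim, pomov → pipomov) add the prefix pi-.
So melum → pimelum.

pimelum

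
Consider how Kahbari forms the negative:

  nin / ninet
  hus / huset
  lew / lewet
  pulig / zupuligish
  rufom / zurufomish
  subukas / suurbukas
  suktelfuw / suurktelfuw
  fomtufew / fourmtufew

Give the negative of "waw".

wawet

"waw" has 1 vowel. The stems with 1 vowel (nin → ninet, hus → huset, lew → lewet) add -et.
So waw → wawet.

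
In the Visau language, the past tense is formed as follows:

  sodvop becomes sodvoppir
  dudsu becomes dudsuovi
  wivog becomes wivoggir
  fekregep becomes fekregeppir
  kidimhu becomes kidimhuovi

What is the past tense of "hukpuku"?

hukpukuovi

dudsu and sodvop both have 2 vowels yet inflect differently (dudsuovi, sodvoppir), so the number of vowels is not what conditions the rule; the final letter is.
"hukpuku" ends in -u. The stems ending in -u (kidimhu → kidimhuovi, dudsu → dudsuovi) add -ovi.
The other pattern: stems ending in -g or -p double the final consonant and add -ir.
So hukpuku → hukpukuovi.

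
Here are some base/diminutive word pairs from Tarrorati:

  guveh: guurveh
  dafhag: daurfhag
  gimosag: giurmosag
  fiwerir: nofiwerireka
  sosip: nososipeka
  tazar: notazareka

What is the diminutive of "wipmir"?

dafhag and tazar both have last vowel 'a' yet inflect differently (daurfhag, notazareka), so the last vowel is not what conditions the rule; the final letter is.
"wipmir" ends in -r. The stems ending in -r (fiwerir → nofiwerireka, tazar → notazareka) add no- … -eka around the stem.
So wipmir → nowipmireka.

nowipmireka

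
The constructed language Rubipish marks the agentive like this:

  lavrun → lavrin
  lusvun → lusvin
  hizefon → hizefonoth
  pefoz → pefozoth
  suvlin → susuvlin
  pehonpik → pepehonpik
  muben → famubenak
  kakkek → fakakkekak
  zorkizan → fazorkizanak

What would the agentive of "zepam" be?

lavrun and hizefon both end in -n yet inflect differently (lavrin, hizefonoth), so the final letter is not what conditions the rule; the last vowel is.
"zepam" has last vowel 'a'. The one such stem in the data (zorkizan → fazorkizanak) adds fa- … -ak around the stem, so the same rule applies.
So zepam → fazepamak.

fazepamak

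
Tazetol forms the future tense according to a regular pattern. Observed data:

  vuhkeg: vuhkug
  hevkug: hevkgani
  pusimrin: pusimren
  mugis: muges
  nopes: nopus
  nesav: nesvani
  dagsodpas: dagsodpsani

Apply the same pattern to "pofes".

pofus

dagsodpas and mugis both end in -s yet inflect differently (dagsodpsani, muges), so the final letter is not what conditions the rule; the last vowel is.
"pofes" has last vowel 'e'. The stems whose last vowel is 'e' (nopes → nopus, vuhkeg → vuhkug) change the last vowel to 'u'.
The other patterns: stems whose last vowel is 'a' or 'u' delete the last vowel and add -ani; stems whose last vowel is 'i' change the last vowel to 'e'.
So pofes → pofus.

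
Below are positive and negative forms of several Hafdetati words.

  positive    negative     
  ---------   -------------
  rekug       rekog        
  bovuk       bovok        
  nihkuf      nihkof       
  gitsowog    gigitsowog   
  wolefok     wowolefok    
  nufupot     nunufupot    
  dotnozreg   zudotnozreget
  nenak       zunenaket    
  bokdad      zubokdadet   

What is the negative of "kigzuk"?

kigzok

rekug and gitsowog both end in -g yet inflect differently (rekog, gigitsowog), so the final letter is not what conditions the rule; the last vowel is.
"kigzuk" has last vowel 'u'. The stems whose last vowel is 'u' (rekug → rekog, bovuk → bovok, nihkuf → nihkof) change the last vowel to 'o'.
So kigzuk → kigzok.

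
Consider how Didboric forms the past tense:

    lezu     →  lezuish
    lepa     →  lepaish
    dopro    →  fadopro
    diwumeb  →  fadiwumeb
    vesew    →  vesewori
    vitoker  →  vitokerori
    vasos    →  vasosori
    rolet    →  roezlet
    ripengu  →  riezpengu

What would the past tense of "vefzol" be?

vefzolori

lezu and ripengu both end in -u yet inflect differently (lezuish, riezpengu), so the final letter is not what conditions the rule; the first letter is.
"vefzol" begins with v-. The stems beginning with v- (vesew → vesewori, vitoker → vitokerori, vasos → vasosori) add -ori.
The other patterns: stems beginning with l- add -ish; stems beginning with d- add the prefix fa-; stems beginning with r- insert -ez- after the first vowel.
So vefzol → vefzolori.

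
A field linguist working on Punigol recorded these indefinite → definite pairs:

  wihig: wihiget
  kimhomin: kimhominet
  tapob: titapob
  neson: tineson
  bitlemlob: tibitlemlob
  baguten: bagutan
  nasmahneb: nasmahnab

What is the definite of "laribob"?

kimhomin and neson both end in -n yet inflect differently (kimhominet, tineson), so the final letter is not what conditions the rule; the last vowel is.
"laribob" has last vowel 'o'. The stems whose last vowel is 'o' (tapob → titapob, neson → tineson, bitlemlob → tibitlemlob) add the prefix ti-.
So laribob → tilaribob.

tilaribob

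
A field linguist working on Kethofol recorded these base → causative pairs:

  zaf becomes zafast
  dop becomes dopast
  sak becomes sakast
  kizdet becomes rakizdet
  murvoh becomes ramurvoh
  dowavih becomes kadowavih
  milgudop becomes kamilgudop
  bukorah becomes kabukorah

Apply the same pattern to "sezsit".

murvoh and dowavih both end in -h yet inflect differently (ramurvoh, kadowavih), so the final letter is not what conditions the rule; the number of vowels is.
"sezsit" has 2 vowels. The stems with 2 vowels (kizdet → rakizdet, murvoh → ramurvoh) add the prefix ra-.
The other patterns: stems with 1 vowel add -ast; stems with 3 vowels add the prefix ka-.
So sezsit → rasezsit.

rasezsit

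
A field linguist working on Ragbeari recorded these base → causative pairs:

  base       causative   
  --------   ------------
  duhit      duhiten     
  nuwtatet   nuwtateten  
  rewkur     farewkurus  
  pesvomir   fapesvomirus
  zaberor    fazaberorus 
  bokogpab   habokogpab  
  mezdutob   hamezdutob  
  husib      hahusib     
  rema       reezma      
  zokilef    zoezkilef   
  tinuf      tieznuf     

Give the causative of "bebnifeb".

duhit and pesvomir both have last vowel 'i' yet inflect differently (duhiten, fapesvomirus), so the last vowel is not what conditions the rule; the final letter is.
"bebnifeb" ends in -b. The stems ending in -b (bokogpab → habokogpab, mezdutob → hamezdutob, husib → hahusib) add the prefix ha-.
The other patterns: stems ending in -t add -en; stems ending in -r add fa- … -us around the stem; stems ending in -a or -f insert -ez- after the first vowel.
So bebnifeb → habebnifeb.

habebnifeb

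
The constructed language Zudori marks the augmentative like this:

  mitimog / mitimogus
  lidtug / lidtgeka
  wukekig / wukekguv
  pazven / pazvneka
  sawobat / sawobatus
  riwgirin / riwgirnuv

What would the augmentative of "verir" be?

pazven and riwgirin both end in -n yet inflect differently (pazvneka, riwgirnuv), so the final letter is not what conditions the rule; the last vowel is.
"verir" has last vowel 'i'. The stems whose last vowel is 'i' (riwgirin → riwgirnuv, wukekig → wukekguv) delete the last vowel and add -uv.
The other patterns: stems whose last vowel is 'e' or 'u' delete the last vowel and add -eka; stems whose last vowel is 'a' or 'o' add -us.
So verir → verruv.

verruv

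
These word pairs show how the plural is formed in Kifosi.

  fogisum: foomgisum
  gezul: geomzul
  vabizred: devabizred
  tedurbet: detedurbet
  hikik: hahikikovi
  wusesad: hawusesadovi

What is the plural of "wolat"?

vabizred and wusesad both end in -d yet inflect differently (devabizred, hawusesadovi), so the final letter is not what conditions the rule; the last vowel is.
"wolat" has last vowel 'a'. The one such stem in the data (wusesad → hawusesadovi) adds ha- … -ovi around the stem, so the same rule applies.
The other patterns: stems whose last vowel is 'u' insert -om- after the first vowel; stems whose last vowel is 'e' add the prefix de-.
So wolat → hawolatovi.

hawolatovi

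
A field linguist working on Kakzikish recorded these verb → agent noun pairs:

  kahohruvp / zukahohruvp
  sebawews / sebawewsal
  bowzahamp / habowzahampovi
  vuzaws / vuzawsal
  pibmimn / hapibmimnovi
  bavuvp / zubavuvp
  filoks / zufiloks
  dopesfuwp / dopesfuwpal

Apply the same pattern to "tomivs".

zutomivs

bowzahamp and dopesfuwp both end in -p yet inflect differently (habowzahampovi, dopesfuwpal), so the final letter is not what conditions the rule; the second-to-last letter is.
"tomivs" has second-to-last letter 'v'. The stems whose second-to-last letter is 'v' (bavuvp → zubavuvp, kahohruvp → zukahohruvp) add the prefix zu-.
So tomivs → zutomivs.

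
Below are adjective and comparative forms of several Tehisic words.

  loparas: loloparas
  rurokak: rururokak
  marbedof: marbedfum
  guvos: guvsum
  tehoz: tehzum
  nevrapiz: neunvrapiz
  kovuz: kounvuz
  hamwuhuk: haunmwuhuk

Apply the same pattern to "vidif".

viundif

loparas and guvos both end in -s yet inflect differently (loloparas, guvsum), so the final letter is not what conditions the rule; the last vowel is.
"vidif" has last vowel 'i'. The one such stem in the data (nevrapiz → neunvrapiz) inserts -un- after the first vowel (as do kovuz, hamwuhuk), so the same rule applies.
So vidif → viundif.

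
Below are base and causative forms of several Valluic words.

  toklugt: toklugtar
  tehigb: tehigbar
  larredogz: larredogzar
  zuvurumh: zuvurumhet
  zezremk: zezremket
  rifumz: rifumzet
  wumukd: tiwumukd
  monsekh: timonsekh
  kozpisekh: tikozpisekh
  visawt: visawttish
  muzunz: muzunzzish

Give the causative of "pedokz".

larredogz and rifumz both end in -z yet inflect differently (larredogzar, rifumzet), so the final letter is not what conditions the rule; the second-to-last letter is.
"pedokz" has second-to-last letter 'k'. The stems whose second-to-last letter is 'k' (wumukd → tiwumukd, monsekh → timonsekh, kozpisekh → tikozpisekh) add the prefix ti-.
The other patterns: stems whose second-to-last letter is 'g' add -ar; stems whose second-to-last letter is 'm' add -et; stems whose second-to-last letter is 'n' or 'w' double the final consonant and add -ish.
So pedokz → tipedokz.

tipedokz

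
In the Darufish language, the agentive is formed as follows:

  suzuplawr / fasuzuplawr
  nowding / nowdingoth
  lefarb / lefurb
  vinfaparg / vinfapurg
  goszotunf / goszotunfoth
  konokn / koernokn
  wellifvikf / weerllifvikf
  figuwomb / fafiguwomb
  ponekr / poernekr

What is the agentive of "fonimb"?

fafonimb

vinfaparg and nowding both end in -g yet inflect differently (vinfapurg, nowdingoth), so the final letter is not what conditions the rule; the second-to-last letter is.
"fonimb" has second-to-last letter 'm'. The one such stem in the data (figuwomb → fafiguwomb) adds the prefix fa-, so the same rule applies.
The other patterns: stems whose second-to-last letter is 'k' insert -er- after the first vowel; stems whose second-to-last letter is 'r' change the last vowel to 'u'; stems whose second-to-last letter is 'n' add -oth.
So fonimb → fafonimb.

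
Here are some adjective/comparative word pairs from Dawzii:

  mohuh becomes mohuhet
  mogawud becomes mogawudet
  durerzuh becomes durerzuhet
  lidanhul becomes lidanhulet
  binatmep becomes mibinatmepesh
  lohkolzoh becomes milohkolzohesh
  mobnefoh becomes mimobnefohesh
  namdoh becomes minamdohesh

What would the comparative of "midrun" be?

mohuh and lohkolzoh both end in -h yet inflect differently (mohuhet, milohkolzohesh), so the final letter is not what conditions the rule; the last vowel is.
"midrun" has last vowel 'u'. The stems whose last vowel is 'u' (mohuh → mohuhet, mogawud → mogawudet, durerzuh → durerzuhet) add -et.
The other pattern: stems whose last vowel is 'e' or 'o' add mi- … -esh around the stem.
So midrun → midrunet.

midrunet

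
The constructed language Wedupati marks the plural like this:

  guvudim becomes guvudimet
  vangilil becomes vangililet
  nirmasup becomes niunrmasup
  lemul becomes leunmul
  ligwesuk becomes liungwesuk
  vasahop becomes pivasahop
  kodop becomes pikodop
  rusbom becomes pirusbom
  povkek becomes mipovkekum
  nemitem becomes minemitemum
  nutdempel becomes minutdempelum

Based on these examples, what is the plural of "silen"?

misilenum

vangilil and lemul both end in -l yet inflect differently (vangililet, leunmul), so the final letter is not what conditions the rule; the last vowel is.
"silen" has last vowel 'e'. The stems whose last vowel is 'e' (povkek → mipovkekum, nemitem → minemitemum, nutdempel → minutdempelum) add mi- … -um around the stem.
The other patterns: stems whose last vowel is 'i' add -et; stems whose last vowel is 'u' insert -un- after the first vowel; stems whose last vowel is 'o' add the prefix pi-.
So silen → misilenum.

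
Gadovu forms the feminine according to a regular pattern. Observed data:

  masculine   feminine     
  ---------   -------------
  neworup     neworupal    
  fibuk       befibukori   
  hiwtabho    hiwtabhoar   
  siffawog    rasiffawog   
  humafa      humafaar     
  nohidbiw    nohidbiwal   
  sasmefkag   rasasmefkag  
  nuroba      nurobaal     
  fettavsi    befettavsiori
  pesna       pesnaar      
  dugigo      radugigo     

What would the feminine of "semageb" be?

rasemageb

nuroba and pesna both end in -a yet inflect differently (nurobaal, pesnaar), so the final letter is not what conditions the rule; the first letter is.
"semageb" begins with s-. The stems beginning with s- (siffawog → rasiffawog, sasmefkag → rasasmefkag) add the prefix ra-.
The other patterns: stems beginning with n- add -al; stems beginning with f- add be- … -ori around the stem; stems beginning with h- or p- add -ar.
So semageb → rasemageb.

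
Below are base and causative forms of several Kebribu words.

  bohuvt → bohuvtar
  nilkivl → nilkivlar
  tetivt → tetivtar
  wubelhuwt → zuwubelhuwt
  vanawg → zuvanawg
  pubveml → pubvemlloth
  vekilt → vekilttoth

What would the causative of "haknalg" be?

"haknalg" has second-to-last letter 'l'. The one such stem in the data (vekilt → vekilttoth) doubles the final consonant and adds -oth (as does pubveml), so the same rule applies.
So haknalg → haknalggoth.

haknalggoth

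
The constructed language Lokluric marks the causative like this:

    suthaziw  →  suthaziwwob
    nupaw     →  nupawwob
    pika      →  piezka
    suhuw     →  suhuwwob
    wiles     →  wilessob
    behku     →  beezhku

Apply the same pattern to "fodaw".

pika and nupaw both have last vowel 'a' yet inflect differently (piezka, nupawwob), so the last vowel is not what conditions the rule; whether the stem ends in a vowel or a consonant is.
"fodaw" ends in a consonant. The stems ending in a consonant (nupaw → nupawwob, suthaziw → suthaziwwob, wiles → wilessob) double the final consonant and add -ob.
So fodaw → fodawwob.

fodawwob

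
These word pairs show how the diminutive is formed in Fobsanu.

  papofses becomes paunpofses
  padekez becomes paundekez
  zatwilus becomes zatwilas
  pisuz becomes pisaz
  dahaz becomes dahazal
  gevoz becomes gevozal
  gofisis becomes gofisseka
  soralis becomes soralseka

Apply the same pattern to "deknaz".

deknazal

papofses and zatwilus both end in -s yet inflect differently (paunpofses, zatwilas), so the final letter is not what conditions the rule; the last vowel is.
"deknaz" has last vowel 'a'. The one such stem in the data (dahaz → dahazal) adds -al, so the same rule applies.
So deknaz → deknazal.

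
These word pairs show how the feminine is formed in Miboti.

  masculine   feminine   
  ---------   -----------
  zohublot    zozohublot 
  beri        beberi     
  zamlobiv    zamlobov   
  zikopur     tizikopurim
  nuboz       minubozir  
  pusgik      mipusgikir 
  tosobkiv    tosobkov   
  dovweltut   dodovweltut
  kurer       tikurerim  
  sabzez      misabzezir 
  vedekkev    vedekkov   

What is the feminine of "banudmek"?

mibanudmekir

"banudmek" ends in -k. The one such stem in the data (pusgik → mipusgikir) adds mi- … -ir around the stem, so the same rule applies.
So banudmek → mibanudmekir.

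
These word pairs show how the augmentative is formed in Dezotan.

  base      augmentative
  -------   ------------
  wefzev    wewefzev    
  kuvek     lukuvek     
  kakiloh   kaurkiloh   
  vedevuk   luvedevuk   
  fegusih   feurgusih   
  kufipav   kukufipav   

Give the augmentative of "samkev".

kuvek and wefzev both have last vowel 'e' yet inflect differently (lukuvek, wewefzev), so the last vowel is not what conditions the rule; the final letter is.
"samkev" ends in -v. The stems ending in -v (wefzev → wewefzev, kufipav → kukufipav) repeat the first consonant+vowel as a prefix.
So samkev → sasamkev.

sasamkev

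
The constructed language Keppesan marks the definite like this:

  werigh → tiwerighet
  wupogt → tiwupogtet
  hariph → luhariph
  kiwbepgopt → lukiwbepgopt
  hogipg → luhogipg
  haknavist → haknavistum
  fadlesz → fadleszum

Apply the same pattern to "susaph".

lususaph

werigh and hariph both end in -h yet inflect differently (tiwerighet, luhariph), so the final letter is not what conditions the rule; the second-to-last letter is.
"susaph" has second-to-last letter 'p'. The stems whose second-to-last letter is 'p' (hariph → luhariph, kiwbepgopt → lukiwbepgopt, hogipg → luhogipg) add the prefix lu-.
The other patterns: stems whose second-to-last letter is 'g' add ti- … -et around the stem; stems whose second-to-last letter is 's' add -um.
So susaph → lususaph.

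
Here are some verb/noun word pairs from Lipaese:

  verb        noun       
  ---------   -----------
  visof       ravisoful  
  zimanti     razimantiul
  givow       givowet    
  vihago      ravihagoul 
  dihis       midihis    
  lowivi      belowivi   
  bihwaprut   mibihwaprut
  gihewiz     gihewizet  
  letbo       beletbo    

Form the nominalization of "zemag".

razemagul

"zemag" begins with z-. The one such stem in the data (zimanti → razimantiul) adds ra- … -ul around the stem, so the same rule applies.
The other patterns: stems beginning with l- add the prefix be-; stems beginning with g- add -et; stems beginning with b- or d- add the prefix mi-.
So zemag → razemagul.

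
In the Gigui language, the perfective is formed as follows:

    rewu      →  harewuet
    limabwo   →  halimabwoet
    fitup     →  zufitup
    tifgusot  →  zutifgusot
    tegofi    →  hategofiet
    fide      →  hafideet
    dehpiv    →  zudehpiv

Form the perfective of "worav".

limabwo and tifgusot both have last vowel 'o' yet inflect differently (halimabwoet, zutifgusot), so the last vowel is not what conditions the rule; whether the stem ends in a vowel or a consonant is.
"worav" ends in a consonant. The stems ending in a consonant (tifgusot → zutifgusot, dehpiv → zudehpiv, fitup → zufitup) add the prefix zu-.
So worav → zuworav.

zuworav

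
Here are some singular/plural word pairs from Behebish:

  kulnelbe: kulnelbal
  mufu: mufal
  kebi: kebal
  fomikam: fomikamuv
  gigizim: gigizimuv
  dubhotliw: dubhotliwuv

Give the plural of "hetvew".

kebi and gigizim both have last vowel 'i' yet inflect differently (kebal, gigizimuv), so the last vowel is not what conditions the rule; whether the stem ends in a vowel or a consonant is.
"hetvew" ends in a consonant. The stems ending in a consonant (fomikam → fomikamuv, gigizim → gigizimuv, dubhotliw → dubhotliwuv) add -uv.
The other pattern: stems ending in a vowel drop the final letter and add -al.
So hetvew → hetvewuv.

hetvewuv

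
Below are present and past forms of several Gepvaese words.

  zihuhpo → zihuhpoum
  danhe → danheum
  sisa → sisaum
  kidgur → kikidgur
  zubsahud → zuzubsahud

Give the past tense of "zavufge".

zihuhpo and zubsahud both begin with z- yet inflect differently (zihuhpoum, zuzubsahud), so the first letter is not what conditions the rule; whether the stem ends in a vowel or a consonant is.
"zavufge" ends in a vowel. The stems ending in a vowel (sisa → sisaum, danhe → danheum, zihuhpo → zihuhpoum) add -um.
The other pattern: stems ending in a consonant repeat the first consonant+vowel as a prefix.
So zavufge → zavufgeum.

zavufgeum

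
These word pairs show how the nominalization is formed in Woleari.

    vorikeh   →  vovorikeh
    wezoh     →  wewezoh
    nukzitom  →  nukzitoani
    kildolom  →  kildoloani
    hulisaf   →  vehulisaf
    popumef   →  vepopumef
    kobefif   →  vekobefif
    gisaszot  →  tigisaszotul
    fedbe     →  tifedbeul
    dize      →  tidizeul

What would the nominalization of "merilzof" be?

"merilzof" ends in -f. The stems ending in -f (hulisaf → vehulisaf, popumef → vepopumef, kobefif → vekobefif) add the prefix ve-.
The other patterns: stems ending in -h repeat the first consonant+vowel as a prefix; stems ending in -m drop the final letter and add -ani; stems ending in -e or -t add ti- … -ul around the stem.
So merilzof → vemerilzof.

vemerilzof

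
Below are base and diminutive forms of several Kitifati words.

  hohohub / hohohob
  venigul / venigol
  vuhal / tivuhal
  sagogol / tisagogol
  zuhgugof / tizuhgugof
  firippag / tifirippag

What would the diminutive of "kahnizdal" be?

tikahnizdal

venigul and vuhal both end in -l yet inflect differently (venigol, tivuhal), so the final letter is not what conditions the rule; the last vowel is.
"kahnizdal" has last vowel 'a'. The stems whose last vowel is 'a' (vuhal → tivuhal, firippag → tifirippag) add the prefix ti-.
The other pattern: stems whose last vowel is 'u' change the last vowel to 'o'.
So kahnizdal → tikahnizdal.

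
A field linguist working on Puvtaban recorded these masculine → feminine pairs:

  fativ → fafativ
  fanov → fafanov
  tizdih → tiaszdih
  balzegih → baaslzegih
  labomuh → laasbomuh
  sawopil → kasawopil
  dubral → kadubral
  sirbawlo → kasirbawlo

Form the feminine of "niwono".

fativ and tizdih both have last vowel 'i' yet inflect differently (fafativ, tiaszdih), so the last vowel is not what conditions the rule; the final letter is.
"niwono" ends in -o. The one such stem in the data (sirbawlo → kasirbawlo) adds the prefix ka-, so the same rule applies.
So niwono → kaniwono.

kaniwono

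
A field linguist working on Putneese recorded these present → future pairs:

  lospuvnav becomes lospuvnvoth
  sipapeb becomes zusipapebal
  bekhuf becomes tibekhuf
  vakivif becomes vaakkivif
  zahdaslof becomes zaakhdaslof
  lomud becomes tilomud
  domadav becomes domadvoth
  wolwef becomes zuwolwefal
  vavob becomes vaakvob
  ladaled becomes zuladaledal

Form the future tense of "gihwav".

zahdaslof and bekhuf both end in -f yet inflect differently (zaakhdaslof, tibekhuf), so the final letter is not what conditions the rule; the last vowel is.
"gihwav" has last vowel 'a'. The stems whose last vowel is 'a' (domadav → domadvoth, lospuvnav → lospuvnvoth) delete the last vowel and add -oth.
So gihwav → gihwvoth.

gihwvoth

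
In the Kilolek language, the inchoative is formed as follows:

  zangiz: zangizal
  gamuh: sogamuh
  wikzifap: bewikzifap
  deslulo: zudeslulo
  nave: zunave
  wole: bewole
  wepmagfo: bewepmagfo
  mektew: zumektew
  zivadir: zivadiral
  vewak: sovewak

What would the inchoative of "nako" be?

zunako

wepmagfo and deslulo both end in -o yet inflect differently (bewepmagfo, zudeslulo), so the final letter is not what conditions the rule; the first letter is.
"nako" begins with n-. The one such stem in the data (nave → zunave) adds the prefix zu-, so the same rule applies.
So nako → zunako.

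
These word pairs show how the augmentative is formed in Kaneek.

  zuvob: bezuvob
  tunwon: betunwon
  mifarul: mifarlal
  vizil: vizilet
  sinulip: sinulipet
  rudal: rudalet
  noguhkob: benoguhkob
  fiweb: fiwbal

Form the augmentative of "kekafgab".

"kekafgab" has last vowel 'a'. The one such stem in the data (rudal → rudalet) adds -et, so the same rule applies.
So kekafgab → kekafgabet.

kekafgabet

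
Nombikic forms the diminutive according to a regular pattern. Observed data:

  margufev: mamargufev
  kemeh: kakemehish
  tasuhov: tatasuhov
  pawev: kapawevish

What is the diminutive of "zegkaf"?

tasuhov and pawev both end in -v yet inflect differently (tatasuhov, kapawevish), so the final letter is not what conditions the rule; the number of vowels is.
"zegkaf" has 2 vowels. The stems with 2 vowels (pawev → kapawevish, kemeh → kakemehish) add ka- … -ish around the stem.
So zegkaf → kazegkafish.

kazegkafish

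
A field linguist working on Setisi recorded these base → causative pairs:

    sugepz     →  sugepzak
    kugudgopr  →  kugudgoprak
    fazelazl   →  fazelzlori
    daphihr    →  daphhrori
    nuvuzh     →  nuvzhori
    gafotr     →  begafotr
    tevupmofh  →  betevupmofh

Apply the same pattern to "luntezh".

"luntezh" has second-to-last letter 'z'. The stems whose second-to-last letter is 'z' (fazelazl → fazelzlori, nuvuzh → nuvzhori) delete the last vowel and add -ori.
So luntezh → luntzhori.

luntzhori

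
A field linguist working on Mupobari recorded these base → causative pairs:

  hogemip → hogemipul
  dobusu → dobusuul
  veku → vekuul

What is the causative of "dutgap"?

Every pair shown (hogemip → hogemipul, dobusu → dobusuul, veku → vekuul) follows the same rule: add -ul.
So dutgap → dutgapul.

dutgapul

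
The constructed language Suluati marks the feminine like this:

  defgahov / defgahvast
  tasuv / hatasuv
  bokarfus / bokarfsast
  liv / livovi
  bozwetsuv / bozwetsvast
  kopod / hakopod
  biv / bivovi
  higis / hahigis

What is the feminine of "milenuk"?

milenkast

"milenuk" has 3 vowels. The stems with 3 vowels (bozwetsuv → bozwetsvast, defgahov → defgahvast, bokarfus → bokarfsast) delete the last vowel and add -ast.
So milenuk → milenkast.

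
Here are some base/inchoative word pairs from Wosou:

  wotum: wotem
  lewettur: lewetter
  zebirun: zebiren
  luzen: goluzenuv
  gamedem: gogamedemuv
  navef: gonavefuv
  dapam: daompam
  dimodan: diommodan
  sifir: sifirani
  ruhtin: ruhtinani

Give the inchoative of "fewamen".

gofewamenuv

zebirun and luzen both end in -n yet inflect differently (zebiren, goluzenuv), so the final letter is not what conditions the rule; the last vowel is.
"fewamen" has last vowel 'e'. The stems whose last vowel is 'e' (luzen → goluzenuv, gamedem → gogamedemuv, navef → gonavefuv) add go- … -uv around the stem.
The other patterns: stems whose last vowel is 'u' change the last vowel to 'e'; stems whose last vowel is 'a' insert -om- after the first vowel; stems whose last vowel is 'i' add -ani.
So fewamen → gofewamenuv.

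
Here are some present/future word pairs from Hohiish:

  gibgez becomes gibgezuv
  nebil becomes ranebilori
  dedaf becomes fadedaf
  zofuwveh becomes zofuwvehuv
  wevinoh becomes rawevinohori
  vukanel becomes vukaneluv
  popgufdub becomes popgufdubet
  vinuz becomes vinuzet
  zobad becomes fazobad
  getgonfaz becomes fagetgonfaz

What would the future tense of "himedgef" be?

"himedgef" has last vowel 'e'. The stems whose last vowel is 'e' (gibgez → gibgezuv, vukanel → vukaneluv, zofuwveh → zofuwvehuv) add -uv.
The other patterns: stems whose last vowel is 'a' add the prefix fa-; stems whose last vowel is 'u' add -et; stems whose last vowel is 'i' or 'o' add ra- … -ori around the stem.
So himedgef → himedgefuv.

himedgefuv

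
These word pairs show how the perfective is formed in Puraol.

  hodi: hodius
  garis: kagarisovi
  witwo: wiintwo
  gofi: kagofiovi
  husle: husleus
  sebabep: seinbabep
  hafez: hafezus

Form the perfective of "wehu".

weinhu

hodi and gofi both end in -i yet inflect differently (hodius, kagofiovi), so the final letter is not what conditions the rule; the first letter is.
"wehu" begins with w-. The one such stem in the data (witwo → wiintwo) inserts -in- after the first vowel (as does sebabep), so the same rule applies.
So wehu → weinhu.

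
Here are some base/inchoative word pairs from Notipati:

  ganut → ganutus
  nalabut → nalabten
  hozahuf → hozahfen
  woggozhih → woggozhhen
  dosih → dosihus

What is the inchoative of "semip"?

semipus

"semip" has 2 vowels. The stems with 2 vowels (dosih → dosihus, ganut → ganutus) add -us.
The other pattern: stems with 3 vowels delete the last vowel and add -en.
So semip → semipus.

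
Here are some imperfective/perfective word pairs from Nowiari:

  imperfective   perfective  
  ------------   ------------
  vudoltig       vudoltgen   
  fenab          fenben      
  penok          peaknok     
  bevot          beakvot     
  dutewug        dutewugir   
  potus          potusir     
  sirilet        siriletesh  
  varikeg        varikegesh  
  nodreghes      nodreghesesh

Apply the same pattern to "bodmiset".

vudoltig and dutewug both end in -g yet inflect differently (vudoltgen, dutewugir), so the final letter is not what conditions the rule; the last vowel is.
"bodmiset" has last vowel 'e'. The stems whose last vowel is 'e' (sirilet → siriletesh, varikeg → varikegesh, nodreghes → nodreghesesh) add -esh.
The other patterns: stems whose last vowel is 'a' or 'i' delete the last vowel and add -en; stems whose last vowel is 'o' insert -ak- after the first vowel; stems whose last vowel is 'u' add -ir.
So bodmiset → bodmisetesh.

bodmisetesh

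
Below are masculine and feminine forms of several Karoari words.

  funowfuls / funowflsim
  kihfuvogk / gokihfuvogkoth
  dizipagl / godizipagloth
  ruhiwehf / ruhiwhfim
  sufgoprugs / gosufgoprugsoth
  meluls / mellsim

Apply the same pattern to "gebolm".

sufgoprugs and meluls both end in -s yet inflect differently (gosufgoprugsoth, mellsim), so the final letter is not what conditions the rule; the second-to-last letter is.
"gebolm" has second-to-last letter 'l'. The stems whose second-to-last letter is 'l' (meluls → mellsim, funowfuls → funowflsim) delete the last vowel and add -im.
So gebolm → geblmim.

geblmim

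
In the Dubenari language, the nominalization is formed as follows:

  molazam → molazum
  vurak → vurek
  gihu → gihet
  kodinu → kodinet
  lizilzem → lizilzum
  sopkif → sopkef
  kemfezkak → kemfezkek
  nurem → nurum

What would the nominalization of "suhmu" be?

"suhmu" ends in -u. The stems ending in -u (gihu → gihet, kodinu → kodinet) drop the final letter and add -et.
The other patterns: stems ending in -m change the last vowel to 'u'; stems ending in -f or -k change the last vowel to 'e'.
So suhmu → suhmet.

suhmet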